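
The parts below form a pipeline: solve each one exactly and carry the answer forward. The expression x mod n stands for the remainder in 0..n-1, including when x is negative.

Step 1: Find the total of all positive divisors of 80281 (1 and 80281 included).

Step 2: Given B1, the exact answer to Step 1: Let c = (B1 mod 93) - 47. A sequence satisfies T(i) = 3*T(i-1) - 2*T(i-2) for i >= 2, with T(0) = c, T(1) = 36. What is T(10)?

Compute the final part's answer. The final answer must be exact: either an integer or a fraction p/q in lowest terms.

10256

Step 1: 80281 = 43 * 1867; sigma = (1 + 43) * (1 + 1867) = 44 * 1868 = 82192; answer 82192
Step 2: B1 = 82192; c = 26; T(2) = 3*(36) - 2*(26) = 56; iterating: T(2)=56, T(3)=96, T(4)=176, T(5)=336, T(6)=656, T(7)=1296, T(8)=2576, T(9)=5136, T(10)=10256; answer 10256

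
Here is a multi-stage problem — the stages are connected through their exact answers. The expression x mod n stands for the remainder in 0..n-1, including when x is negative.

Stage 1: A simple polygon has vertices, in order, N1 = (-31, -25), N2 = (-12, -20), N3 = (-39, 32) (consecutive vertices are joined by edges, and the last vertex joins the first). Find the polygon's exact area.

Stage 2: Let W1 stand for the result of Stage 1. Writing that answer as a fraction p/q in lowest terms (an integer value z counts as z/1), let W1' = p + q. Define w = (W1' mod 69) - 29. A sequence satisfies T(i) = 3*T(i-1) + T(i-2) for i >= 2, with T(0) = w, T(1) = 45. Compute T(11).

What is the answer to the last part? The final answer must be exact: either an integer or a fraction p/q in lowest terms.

6023949

Stage 1: cross terms: (-31*-20 - -12*-25)=320, (-12*32 - -39*-20)=-1164, (-39*-25 - -31*32)=1967; twice the area = |1123| = 1123; area = 1123/2; answer 1123/2
Stage 2: W1 = 1123/2; threaded value p + q = 1125; w = -8; T(2) = 3*(45) + 1*(-8) = 127; iterating: T(2)=127, T(3)=426, T(4)=1405, T(5)=4641, T(6)=15328, T(7)=50625, T(8)=167203, T(9)=552234, T(10)=1823905, T(11)=6023949; answer 6023949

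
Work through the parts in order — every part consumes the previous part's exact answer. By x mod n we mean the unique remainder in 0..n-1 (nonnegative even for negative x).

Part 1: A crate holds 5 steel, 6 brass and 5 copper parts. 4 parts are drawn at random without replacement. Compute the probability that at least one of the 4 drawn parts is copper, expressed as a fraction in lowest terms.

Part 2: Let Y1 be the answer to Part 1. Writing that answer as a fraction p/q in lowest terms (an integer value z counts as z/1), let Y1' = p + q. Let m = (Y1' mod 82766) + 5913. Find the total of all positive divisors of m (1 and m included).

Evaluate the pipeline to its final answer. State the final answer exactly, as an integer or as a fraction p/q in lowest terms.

12544

Part 1: total draws C(16,4) = 1820; complement C(11,4) = 330; favorable 1820 - 330 = 1490; P = 149/182; answer 149/182
Part 2: Y1 = 149/182; threaded value p + q = 331; m = 6244; 6244 = 2^2 * 7 * 223; sigma = (1 + 2 + 4) * (1 + 7) * (1 + 223) = 7 * 8 * 224 = 12544; answer 12544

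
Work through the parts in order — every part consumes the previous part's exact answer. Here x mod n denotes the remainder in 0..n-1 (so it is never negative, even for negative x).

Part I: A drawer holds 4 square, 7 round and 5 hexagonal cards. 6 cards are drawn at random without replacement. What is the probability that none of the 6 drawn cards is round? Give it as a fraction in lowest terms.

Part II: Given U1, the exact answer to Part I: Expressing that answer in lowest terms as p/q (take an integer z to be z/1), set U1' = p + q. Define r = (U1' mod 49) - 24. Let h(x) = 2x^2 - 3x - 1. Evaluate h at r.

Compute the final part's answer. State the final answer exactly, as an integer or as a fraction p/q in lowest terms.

Part I: total draws C(16,6) = 8008; favorable C(9,6) = 84; P = 3/286; answer 3/286
Part II: U1 = 3/286; threaded value p + q = 289; r = 20; 2*(20)^2 - 3*(20)^1 - 1 = (800) + (-60) + (-1) = 739; answer 739

739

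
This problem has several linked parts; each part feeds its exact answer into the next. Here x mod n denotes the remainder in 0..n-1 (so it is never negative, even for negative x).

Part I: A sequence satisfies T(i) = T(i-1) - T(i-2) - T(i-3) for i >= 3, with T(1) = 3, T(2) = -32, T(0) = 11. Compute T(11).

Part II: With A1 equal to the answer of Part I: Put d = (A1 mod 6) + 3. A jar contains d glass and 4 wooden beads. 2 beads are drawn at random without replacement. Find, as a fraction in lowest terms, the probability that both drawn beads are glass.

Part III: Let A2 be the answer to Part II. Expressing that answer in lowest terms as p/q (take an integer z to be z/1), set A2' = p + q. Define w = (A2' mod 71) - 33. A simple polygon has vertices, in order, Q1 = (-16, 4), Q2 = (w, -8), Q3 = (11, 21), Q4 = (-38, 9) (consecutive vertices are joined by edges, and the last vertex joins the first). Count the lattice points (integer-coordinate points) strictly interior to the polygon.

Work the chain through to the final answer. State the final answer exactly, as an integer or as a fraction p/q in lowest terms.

Part I: T(3) = 1*(-32) - 1*(3) - 1*(11) = -46; iterating: T(3)=-46, T(4)=-17, T(5)=61, T(6)=124, T(7)=80, T(8)=-105, T(9)=-309, T(10)=-284, T(11)=130; answer 130
Part II: A1 = 130; d = 7; total draws C(11,2) = 55; favorable C(7,2) = 21; P = 21/55; answer 21/55
Part III: A2 = 21/55; threaded value p + q = 76; w = -28; cross terms: (-16*-8 - -28*4)=240, (-28*21 - 11*-8)=-500, (11*9 - -38*21)=897, (-38*4 - -16*9)=-8; twice the area = |629| = 629; area = 629/2; boundary points = 12 + 1 + 1 + 1 = 15; strictly interior points = area - boundary/2 + 1 = 308; answer 308

308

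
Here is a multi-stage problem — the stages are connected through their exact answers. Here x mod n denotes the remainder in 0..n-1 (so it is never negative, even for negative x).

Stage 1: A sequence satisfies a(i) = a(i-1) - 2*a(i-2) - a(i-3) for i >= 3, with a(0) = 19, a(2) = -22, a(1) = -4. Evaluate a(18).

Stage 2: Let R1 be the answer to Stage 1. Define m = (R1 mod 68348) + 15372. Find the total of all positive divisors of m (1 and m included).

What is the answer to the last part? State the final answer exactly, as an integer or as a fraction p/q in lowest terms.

100232

Stage 1: a(3) = 1*(-22) - 2*(-4) - 1*(19) = -33; iterating: a(3)=-33, a(4)=15, a(5)=103, a(6)=106, a(7)=-115, a(8)=-430, a(9)=-306, a(10)=669, a(11)=1711, a(12)=679, a(13)=-3412, a(14)=-6481, a(15)=-336, a(16)=16038, a(17)=23191, a(18)=-8549; answer -8549
Stage 2: R1 = -8549; m = 75171; 75171 = 3 * 25057; sigma = (1 + 3) * (1 + 25057) = 4 * 25058 = 100232; answer 100232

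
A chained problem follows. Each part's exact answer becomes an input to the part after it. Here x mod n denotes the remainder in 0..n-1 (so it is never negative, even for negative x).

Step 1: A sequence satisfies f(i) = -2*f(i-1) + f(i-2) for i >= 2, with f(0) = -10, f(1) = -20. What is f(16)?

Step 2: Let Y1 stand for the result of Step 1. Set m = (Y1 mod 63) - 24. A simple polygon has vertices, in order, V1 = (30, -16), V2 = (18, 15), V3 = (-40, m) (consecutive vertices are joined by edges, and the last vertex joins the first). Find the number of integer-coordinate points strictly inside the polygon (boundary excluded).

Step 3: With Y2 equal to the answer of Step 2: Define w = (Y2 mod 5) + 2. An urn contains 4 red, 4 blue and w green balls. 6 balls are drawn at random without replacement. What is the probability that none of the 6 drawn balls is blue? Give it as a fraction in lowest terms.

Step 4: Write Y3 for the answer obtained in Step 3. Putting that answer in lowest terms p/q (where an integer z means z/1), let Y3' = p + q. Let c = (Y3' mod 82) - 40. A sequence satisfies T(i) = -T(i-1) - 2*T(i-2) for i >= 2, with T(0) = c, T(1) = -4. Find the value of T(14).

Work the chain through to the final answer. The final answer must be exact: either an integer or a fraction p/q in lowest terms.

Step 1: f(2) = -2*(-20) + 1*(-10) = 30; iterating: f(2)=30, f(3)=-80, f(4)=190, f(5)=-460, f(6)=1110, f(7)=-2680, f(8)=6470, f(9)=-15620, f(10)=37710, f(11)=-91040, f(12)=219790, f(13)=-530620, f(14)=1281030, f(15)=-3092680, f(16)=7466390; answer 7466390
Step 2: Y1 = 7466390; m = -16; cross terms: (30*15 - 18*-16)=738, (18*-16 - -40*15)=312, (-40*-16 - 30*-16)=1120; twice the area = |2170| = 2170; area = 1085; boundary points = 1 + 1 + 70 = 72; strictly interior points = area - boundary/2 + 1 = 1050; answer 1050
Step 3: Y2 = 1050; w = 2; total draws C(10,6) = 210; favorable C(6,6) = 1; P = 1/210; answer 1/210
Step 4: Y3 = 1/210; threaded value p + q = 211; c = 7; T(2) = -1*(-4) - 2*(7) = -10; iterating: T(2)=-10, T(3)=18, T(4)=2, T(5)=-38, T(6)=34, T(7)=42, T(8)=-110, T(9)=26, T(10)=194, T(11)=-246, T(12)=-142, T(13)=634, T(14)=-350; answer -350

-350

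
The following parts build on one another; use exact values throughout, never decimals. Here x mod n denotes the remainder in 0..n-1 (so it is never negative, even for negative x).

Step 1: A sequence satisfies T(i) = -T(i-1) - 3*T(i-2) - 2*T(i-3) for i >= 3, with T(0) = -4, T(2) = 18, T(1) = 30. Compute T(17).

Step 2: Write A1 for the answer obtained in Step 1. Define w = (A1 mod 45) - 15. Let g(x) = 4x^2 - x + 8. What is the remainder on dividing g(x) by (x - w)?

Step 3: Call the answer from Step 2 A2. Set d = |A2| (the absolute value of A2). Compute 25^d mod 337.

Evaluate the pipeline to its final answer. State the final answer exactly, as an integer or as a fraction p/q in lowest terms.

Step 1: T(3) = -1*(18) - 3*(30) - 2*(-4) = -100; iterating: T(3)=-100, T(4)=-14, T(5)=278, T(6)=-36, T(7)=-770, T(8)=322, T(9)=2060, T(10)=-1486, T(11)=-5338, T(12)=5676, T(13)=13310, T(14)=-19662, T(15)=-31620, T(16)=63986, T(17)=70198; answer 70198
Step 2: A1 = 70198; w = 28; remainder = value at the root: 4*(28)^2 - 1*(28)^1 + 8 = (3136) + (-28) + (8) = 3116; answer 3116
Step 3: A2 = 3116; d = 3116; squarings mod 337: 25^1=25, 25^2=288, 25^4=42, 25^8=79, 25^16=175, 25^32=295, 25^64=79, 25^128=175, 25^256=295, 25^512=79, 25^1024=175, 25^2048=295; 25^3116 = 25^4 * 25^8 * 25^32 * 25^1024 * 25^2048 = 258 (mod 337); answer 258

258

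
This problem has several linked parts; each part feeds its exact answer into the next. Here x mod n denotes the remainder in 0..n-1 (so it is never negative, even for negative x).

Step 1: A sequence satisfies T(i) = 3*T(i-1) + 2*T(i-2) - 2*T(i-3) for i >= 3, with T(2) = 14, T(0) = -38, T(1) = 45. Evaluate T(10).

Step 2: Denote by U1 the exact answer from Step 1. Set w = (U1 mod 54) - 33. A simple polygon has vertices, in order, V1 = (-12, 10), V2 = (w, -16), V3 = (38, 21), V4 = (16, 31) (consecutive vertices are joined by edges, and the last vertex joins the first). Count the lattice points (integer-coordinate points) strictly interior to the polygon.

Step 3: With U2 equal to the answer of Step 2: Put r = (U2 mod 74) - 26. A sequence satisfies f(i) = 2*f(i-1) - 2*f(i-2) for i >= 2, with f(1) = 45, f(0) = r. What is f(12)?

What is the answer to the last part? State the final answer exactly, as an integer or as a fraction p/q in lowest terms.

Step 1: T(3) = 3*(14) + 2*(45) - 2*(-38) = 208; iterating: T(3)=208, T(4)=562, T(5)=2074, T(6)=6930, T(7)=23814, T(8)=81154, T(9)=277230, T(10)=946370; answer 946370
Step 2: U1 = 946370; w = -13; cross terms: (-12*-16 - -13*10)=322, (-13*21 - 38*-16)=335, (38*31 - 16*21)=842, (16*10 - -12*31)=532; twice the area = |2031| = 2031; area = 2031/2; boundary points = 1 + 1 + 2 + 7 = 11; strictly interior points = area - boundary/2 + 1 = 1011; answer 1011
Step 3: U2 = 1011; r = 23; f(2) = 2*(45) - 2*(23) = 44; iterating: f(2)=44, f(3)=-2, f(4)=-92, f(5)=-180, f(6)=-176, f(7)=8, f(8)=368, f(9)=720, f(10)=704, f(11)=-32, f(12)=-1472; answer -1472

-1472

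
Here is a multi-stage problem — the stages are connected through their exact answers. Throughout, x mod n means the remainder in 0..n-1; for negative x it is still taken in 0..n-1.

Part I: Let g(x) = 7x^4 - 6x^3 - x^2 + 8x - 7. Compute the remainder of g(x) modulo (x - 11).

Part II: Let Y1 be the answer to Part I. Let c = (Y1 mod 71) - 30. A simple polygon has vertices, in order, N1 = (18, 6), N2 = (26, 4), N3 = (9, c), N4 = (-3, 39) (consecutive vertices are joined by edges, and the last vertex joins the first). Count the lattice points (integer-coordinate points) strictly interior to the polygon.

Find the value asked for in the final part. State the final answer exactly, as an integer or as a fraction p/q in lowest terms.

227

Part I: remainder = value at the root: 7*(11)^4 - 6*(11)^3 - 1*(11)^2 + 8*(11)^1 - 7 = (102487) + (-7986) + (-121) + (88) + (-7) = 94461; answer 94461
Part II: Y1 = 94461; c = 1; cross terms: (18*4 - 26*6)=-84, (26*1 - 9*4)=-10, (9*39 - -3*1)=354, (-3*6 - 18*39)=-720; twice the area = |-460| = 460; area = 230; boundary points = 2 + 1 + 2 + 3 = 8; strictly interior points = area - boundary/2 + 1 = 227; answer 227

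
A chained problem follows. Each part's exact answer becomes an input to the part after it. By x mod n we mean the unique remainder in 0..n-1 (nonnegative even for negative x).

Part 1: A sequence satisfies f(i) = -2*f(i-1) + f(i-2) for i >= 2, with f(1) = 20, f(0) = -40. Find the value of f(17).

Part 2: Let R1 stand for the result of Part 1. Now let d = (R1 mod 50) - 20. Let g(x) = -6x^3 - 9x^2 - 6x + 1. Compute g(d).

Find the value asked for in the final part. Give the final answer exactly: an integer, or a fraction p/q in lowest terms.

Part 1: f(2) = -2*(20) + 1*(-40) = -80; iterating: f(2)=-80, f(3)=180, f(4)=-440, f(5)=1060, f(6)=-2560, f(7)=6180, f(8)=-14920, f(9)=36020, f(10)=-86960, f(11)=209940, f(12)=-506840, f(13)=1223620, f(14)=-2954080, f(15)=7131780, f(16)=-17217640, f(17)=41567060; answer 41567060
Part 2: R1 = 41567060; d = -10; -6*(-10)^3 - 9*(-10)^2 - 6*(-10)^1 + 1 = (6000) + (-900) + (60) + (1) = 5161; answer 5161

5161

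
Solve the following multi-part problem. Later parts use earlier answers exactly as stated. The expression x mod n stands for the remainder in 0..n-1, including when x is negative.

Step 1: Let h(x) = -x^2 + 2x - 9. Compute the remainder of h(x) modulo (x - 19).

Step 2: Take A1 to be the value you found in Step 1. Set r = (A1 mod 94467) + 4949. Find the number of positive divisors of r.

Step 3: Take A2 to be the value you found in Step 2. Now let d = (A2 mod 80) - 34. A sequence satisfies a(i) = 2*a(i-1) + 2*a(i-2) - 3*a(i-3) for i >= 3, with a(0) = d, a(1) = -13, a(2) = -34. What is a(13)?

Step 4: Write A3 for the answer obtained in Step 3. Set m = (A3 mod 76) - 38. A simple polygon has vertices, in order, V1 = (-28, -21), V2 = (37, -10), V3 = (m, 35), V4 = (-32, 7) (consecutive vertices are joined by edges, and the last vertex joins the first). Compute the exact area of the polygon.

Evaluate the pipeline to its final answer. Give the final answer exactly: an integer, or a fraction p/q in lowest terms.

4017/2

Step 1: remainder = value at the root: -1*(19)^2 + 2*(19)^1 - 9 = (-361) + (38) + (-9) = -332; answer -332
Step 2: A1 = -332; r = 99084; 99084 = 2^2 * 3 * 23 * 359; number of divisors = (2+1) * (1+1) * (1+1) * (1+1) = 24; answer 24
Step 3: A2 = 24; d = -10; a(3) = 2*(-34) + 2*(-13) - 3*(-10) = -64; iterating: a(3)=-64, a(4)=-157, a(5)=-340, a(6)=-802, a(7)=-1813, a(8)=-4210, a(9)=-9640, a(10)=-22261, a(11)=-51172, a(12)=-117946, a(13)=-271453; answer -271453
Step 4: A3 = -271453; m = -19; cross terms: (-28*-10 - 37*-21)=1057, (37*35 - -19*-10)=1105, (-19*7 - -32*35)=987, (-32*-21 - -28*7)=868; twice the area = |4017| = 4017; area = 4017/2; answer 4017/2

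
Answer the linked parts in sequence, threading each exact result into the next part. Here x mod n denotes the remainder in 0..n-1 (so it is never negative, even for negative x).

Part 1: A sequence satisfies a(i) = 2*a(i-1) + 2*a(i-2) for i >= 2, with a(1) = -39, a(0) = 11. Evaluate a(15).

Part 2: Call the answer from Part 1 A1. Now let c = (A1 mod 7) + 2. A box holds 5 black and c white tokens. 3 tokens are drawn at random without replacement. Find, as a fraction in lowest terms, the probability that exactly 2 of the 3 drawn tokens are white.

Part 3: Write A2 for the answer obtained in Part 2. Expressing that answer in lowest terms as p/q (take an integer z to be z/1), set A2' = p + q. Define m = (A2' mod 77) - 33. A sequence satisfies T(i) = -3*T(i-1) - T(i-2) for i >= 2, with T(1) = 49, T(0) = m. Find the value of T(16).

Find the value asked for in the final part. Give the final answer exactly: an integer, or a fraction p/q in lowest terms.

Part 1: a(2) = 2*(-39) + 2*(11) = -56; iterating: a(2)=-56, a(3)=-190, a(4)=-492, a(5)=-1364, a(6)=-3712, a(7)=-10152, a(8)=-27728, a(9)=-75760, a(10)=-206976, a(11)=-565472, a(12)=-1544896, a(13)=-4220736, a(14)=-11531264, a(15)=-31504000; answer -31504000
Part 2: A1 = -31504000; c = 6; total draws C(11,3) = 165; favorable C(6,2)*C(5,1) = 75; P = 5/11; answer 5/11
Part 3: A2 = 5/11; threaded value p + q = 16; m = -17; T(2) = -3*(49) - 1*(-17) = -130; iterating: T(2)=-130, T(3)=341, T(4)=-893, T(5)=2338, T(6)=-6121, T(7)=16025, T(8)=-41954, T(9)=109837, T(10)=-287557, T(11)=752834, T(12)=-1970945, T(13)=5160001, T(14)=-13509058, T(15)=35367173, T(16)=-92592461; answer -92592461

-92592461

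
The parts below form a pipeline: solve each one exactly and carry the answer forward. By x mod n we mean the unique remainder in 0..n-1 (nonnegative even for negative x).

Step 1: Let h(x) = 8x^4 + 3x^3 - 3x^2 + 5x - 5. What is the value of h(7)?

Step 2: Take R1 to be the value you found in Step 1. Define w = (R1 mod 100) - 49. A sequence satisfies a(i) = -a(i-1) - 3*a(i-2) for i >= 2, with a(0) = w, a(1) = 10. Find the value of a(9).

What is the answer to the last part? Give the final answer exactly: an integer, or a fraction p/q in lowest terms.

2305

Step 1: 8*(7)^4 + 3*(7)^3 - 3*(7)^2 + 5*(7)^1 - 5 = (19208) + (1029) + (-147) + (35) + (-5) = 20120; answer 20120
Step 2: R1 = 20120; w = -29; a(2) = -1*(10) - 3*(-29) = 77; iterating: a(2)=77, a(3)=-107, a(4)=-124, a(5)=445, a(6)=-73, a(7)=-1262, a(8)=1481, a(9)=2305; answer 2305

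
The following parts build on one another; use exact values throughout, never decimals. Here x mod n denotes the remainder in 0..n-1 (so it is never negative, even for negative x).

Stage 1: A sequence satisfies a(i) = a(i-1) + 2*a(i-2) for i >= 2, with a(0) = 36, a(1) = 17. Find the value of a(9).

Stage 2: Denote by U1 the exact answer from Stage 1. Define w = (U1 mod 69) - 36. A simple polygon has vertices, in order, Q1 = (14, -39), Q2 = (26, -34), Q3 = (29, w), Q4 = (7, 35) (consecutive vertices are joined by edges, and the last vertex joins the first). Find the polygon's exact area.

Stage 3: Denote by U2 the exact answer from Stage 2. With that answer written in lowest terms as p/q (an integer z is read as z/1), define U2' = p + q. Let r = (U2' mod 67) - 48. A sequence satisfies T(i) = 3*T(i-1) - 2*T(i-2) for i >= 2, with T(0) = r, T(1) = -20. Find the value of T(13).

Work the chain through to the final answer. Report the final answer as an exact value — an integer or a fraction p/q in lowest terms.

Stage 1: a(2) = 1*(17) + 2*(36) = 89; iterating: a(2)=89, a(3)=123, a(4)=301, a(5)=547, a(6)=1149, a(7)=2243, a(8)=4541, a(9)=9027; answer 9027
Stage 2: U1 = 9027; w = 21; cross terms: (14*-34 - 26*-39)=538, (26*21 - 29*-34)=1532, (29*35 - 7*21)=868, (7*-39 - 14*35)=-763; twice the area = |2175| = 2175; area = 2175/2; answer 2175/2
Stage 3: U2 = 2175/2; threaded value p + q = 2177; r = -15; T(2) = 3*(-20) - 2*(-15) = -30; iterating: T(2)=-30, T(3)=-50, T(4)=-90, T(5)=-170, T(6)=-330, T(7)=-650, T(8)=-1290, T(9)=-2570, T(10)=-5130, T(11)=-10250, T(12)=-20490, T(13)=-40970; answer -40970

-40970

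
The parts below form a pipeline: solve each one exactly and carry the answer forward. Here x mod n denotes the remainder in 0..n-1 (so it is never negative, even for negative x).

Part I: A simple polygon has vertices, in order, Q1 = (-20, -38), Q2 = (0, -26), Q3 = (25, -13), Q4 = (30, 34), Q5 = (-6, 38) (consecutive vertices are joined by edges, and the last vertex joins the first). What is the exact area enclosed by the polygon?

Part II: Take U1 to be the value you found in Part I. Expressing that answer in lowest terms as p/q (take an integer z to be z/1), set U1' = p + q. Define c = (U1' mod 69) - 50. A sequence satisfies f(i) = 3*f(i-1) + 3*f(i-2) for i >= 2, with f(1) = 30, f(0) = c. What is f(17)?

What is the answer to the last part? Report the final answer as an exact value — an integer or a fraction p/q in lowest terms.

Part I: cross terms: (-20*-26 - 0*-38)=520, (0*-13 - 25*-26)=650, (25*34 - 30*-13)=1240, (30*38 - -6*34)=1344, (-6*-38 - -20*38)=988; twice the area = |4742| = 4742; area = 2371; answer 2371
Part II: U1 = 2371; threaded value p + q = 2372; c = -24; f(2) = 3*(30) + 3*(-24) = 18; iterating: f(2)=18, f(3)=144, f(4)=486, f(5)=1890, f(6)=7128, f(7)=27054, f(8)=102546, f(9)=388800, f(10)=1474038, f(11)=5588514, f(12)=21187656, f(13)=80328510, f(14)=304548498, f(15)=1154631024, f(16)=4377538566, f(17)=16596508770; answer 16596508770

16596508770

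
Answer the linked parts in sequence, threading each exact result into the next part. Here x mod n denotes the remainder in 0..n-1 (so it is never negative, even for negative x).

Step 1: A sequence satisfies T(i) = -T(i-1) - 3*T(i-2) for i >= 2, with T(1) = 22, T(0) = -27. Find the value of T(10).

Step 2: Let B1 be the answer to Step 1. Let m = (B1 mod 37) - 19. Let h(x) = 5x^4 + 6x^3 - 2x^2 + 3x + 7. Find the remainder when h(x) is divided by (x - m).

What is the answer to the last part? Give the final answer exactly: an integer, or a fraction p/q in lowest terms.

Step 1: T(2) = -1*(22) - 3*(-27) = 59; iterating: T(2)=59, T(3)=-125, T(4)=-52, T(5)=427, T(6)=-271, T(7)=-1010, T(8)=1823, T(9)=1207, T(10)=-6676; answer -6676
Step 2: B1 = -6676; m = 2; remainder = value at the root: 5*(2)^4 + 6*(2)^3 - 2*(2)^2 + 3*(2)^1 + 7 = (80) + (48) + (-8) + (6) + (7) = 133; answer 133

133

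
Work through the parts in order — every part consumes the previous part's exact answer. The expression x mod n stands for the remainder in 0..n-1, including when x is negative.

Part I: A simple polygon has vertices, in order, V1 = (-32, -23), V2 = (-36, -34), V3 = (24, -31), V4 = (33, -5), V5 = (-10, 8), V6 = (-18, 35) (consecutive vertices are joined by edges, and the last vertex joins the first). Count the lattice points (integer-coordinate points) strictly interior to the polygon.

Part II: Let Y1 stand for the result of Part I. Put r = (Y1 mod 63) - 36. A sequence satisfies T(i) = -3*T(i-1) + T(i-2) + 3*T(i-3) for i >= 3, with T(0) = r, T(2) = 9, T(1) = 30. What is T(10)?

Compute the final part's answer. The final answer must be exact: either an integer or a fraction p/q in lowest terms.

Part I: cross terms: (-32*-34 - -36*-23)=260, (-36*-31 - 24*-34)=1932, (24*-5 - 33*-31)=903, (33*8 - -10*-5)=214, (-10*35 - -18*8)=-206, (-18*-23 - -32*35)=1534; twice the area = |4637| = 4637; area = 4637/2; boundary points = 1 + 3 + 1 + 1 + 1 + 2 = 9; strictly interior points = area - boundary/2 + 1 = 2315; answer 2315
Part II: Y1 = 2315; r = 11; T(3) = -3*(9) + 1*(30) + 3*(11) = 36; iterating: T(3)=36, T(4)=-9, T(5)=90, T(6)=-171, T(7)=576, T(8)=-1629, T(9)=4950, T(10)=-14751; answer -14751

-14751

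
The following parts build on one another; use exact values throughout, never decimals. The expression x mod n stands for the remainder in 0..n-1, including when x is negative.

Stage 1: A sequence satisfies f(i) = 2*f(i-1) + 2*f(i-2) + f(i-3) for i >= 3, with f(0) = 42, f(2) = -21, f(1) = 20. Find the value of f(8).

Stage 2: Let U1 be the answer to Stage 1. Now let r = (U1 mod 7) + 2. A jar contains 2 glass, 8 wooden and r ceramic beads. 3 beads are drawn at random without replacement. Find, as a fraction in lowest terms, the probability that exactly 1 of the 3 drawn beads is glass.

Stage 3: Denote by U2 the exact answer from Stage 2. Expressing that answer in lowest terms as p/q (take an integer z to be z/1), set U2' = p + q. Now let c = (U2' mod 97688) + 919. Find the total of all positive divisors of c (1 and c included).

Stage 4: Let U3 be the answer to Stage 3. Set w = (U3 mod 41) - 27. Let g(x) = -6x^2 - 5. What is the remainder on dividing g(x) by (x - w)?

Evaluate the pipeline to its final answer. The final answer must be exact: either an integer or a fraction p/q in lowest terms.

Stage 1: f(3) = 2*(-21) + 2*(20) + 1*(42) = 40; iterating: f(3)=40, f(4)=58, f(5)=175, f(6)=506, f(7)=1420, f(8)=4027; answer 4027
Stage 2: U1 = 4027; r = 4; total draws C(14,3) = 364; favorable C(2,1)*C(12,2) = 132; P = 33/91; answer 33/91
Stage 3: U2 = 33/91; threaded value p + q = 124; c = 1043; 1043 = 7 * 149; sigma = (1 + 7) * (1 + 149) = 8 * 150 = 1200; answer 1200
Stage 4: U3 = 1200; w = -16; remainder = value at the root: -6*(-16)^2 - 5 = (-1536) + (-5) = -1541; answer -1541

-1541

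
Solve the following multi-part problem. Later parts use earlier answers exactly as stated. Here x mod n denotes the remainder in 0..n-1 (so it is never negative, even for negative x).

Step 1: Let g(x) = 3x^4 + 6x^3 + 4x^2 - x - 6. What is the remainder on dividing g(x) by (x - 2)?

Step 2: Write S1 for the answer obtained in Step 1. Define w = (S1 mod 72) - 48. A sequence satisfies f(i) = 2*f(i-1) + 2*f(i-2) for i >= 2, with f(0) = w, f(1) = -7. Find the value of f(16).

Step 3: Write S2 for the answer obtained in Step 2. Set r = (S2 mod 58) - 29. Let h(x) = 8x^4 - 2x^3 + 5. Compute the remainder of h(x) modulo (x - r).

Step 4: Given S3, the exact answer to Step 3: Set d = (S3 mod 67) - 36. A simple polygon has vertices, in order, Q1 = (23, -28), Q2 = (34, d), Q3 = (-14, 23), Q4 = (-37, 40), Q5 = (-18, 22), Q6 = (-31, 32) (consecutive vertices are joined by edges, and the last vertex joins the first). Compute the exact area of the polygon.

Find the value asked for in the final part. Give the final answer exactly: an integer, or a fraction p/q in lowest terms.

622

Step 1: remainder = value at the root: 3*(2)^4 + 6*(2)^3 + 4*(2)^2 - 1*(2)^1 - 6 = (48) + (48) + (16) + (-2) + (-6) = 104; answer 104
Step 2: S1 = 104; w = -16; f(2) = 2*(-7) + 2*(-16) = -46; iterating: f(2)=-46, f(3)=-106, f(4)=-304, f(5)=-820, f(6)=-2248, f(7)=-6136, f(8)=-16768, f(9)=-45808, f(10)=-125152, f(11)=-341920, f(12)=-934144, f(13)=-2552128, f(14)=-6972544, f(15)=-19049344, f(16)=-52043776; answer -52043776
Step 3: S2 = -52043776; r = 1; remainder = value at the root: 8*(1)^4 - 2*(1)^3 + 5 = (8) + (-2) + (5) = 11; answer 11
Step 4: S3 = 11; d = -25; cross terms: (23*-25 - 34*-28)=377, (34*23 - -14*-25)=432, (-14*40 - -37*23)=291, (-37*22 - -18*40)=-94, (-18*32 - -31*22)=106, (-31*-28 - 23*32)=132; twice the area = |1244| = 1244; area = 622; answer 622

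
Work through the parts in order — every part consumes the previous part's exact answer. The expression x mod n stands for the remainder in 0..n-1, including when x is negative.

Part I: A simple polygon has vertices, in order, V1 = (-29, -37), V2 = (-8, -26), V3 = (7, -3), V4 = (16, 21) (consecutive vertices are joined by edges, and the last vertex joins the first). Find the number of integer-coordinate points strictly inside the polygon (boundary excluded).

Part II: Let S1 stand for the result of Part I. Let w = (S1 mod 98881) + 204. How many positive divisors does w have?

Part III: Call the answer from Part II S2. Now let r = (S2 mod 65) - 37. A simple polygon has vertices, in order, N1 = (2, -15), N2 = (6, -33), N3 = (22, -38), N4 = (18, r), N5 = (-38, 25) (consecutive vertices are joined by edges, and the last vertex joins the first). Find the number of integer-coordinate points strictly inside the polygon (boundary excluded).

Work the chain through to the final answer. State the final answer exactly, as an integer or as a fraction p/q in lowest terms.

436

Part I: cross terms: (-29*-26 - -8*-37)=458, (-8*-3 - 7*-26)=206, (7*21 - 16*-3)=195, (16*-37 - -29*21)=17; twice the area = |876| = 876; area = 438; boundary points = 1 + 1 + 3 + 1 = 6; strictly interior points = area - boundary/2 + 1 = 436; answer 436
Part II: S1 = 436; w = 640; 640 = 2^7 * 5; number of divisors = (7+1) * (1+1) = 16; answer 16
Part III: S2 = 16; r = -21; cross terms: (2*-33 - 6*-15)=24, (6*-38 - 22*-33)=498, (22*-21 - 18*-38)=222, (18*25 - -38*-21)=-348, (-38*-15 - 2*25)=520; twice the area = |916| = 916; area = 458; boundary points = 2 + 1 + 1 + 2 + 40 = 46; strictly interior points = area - boundary/2 + 1 = 436; answer 436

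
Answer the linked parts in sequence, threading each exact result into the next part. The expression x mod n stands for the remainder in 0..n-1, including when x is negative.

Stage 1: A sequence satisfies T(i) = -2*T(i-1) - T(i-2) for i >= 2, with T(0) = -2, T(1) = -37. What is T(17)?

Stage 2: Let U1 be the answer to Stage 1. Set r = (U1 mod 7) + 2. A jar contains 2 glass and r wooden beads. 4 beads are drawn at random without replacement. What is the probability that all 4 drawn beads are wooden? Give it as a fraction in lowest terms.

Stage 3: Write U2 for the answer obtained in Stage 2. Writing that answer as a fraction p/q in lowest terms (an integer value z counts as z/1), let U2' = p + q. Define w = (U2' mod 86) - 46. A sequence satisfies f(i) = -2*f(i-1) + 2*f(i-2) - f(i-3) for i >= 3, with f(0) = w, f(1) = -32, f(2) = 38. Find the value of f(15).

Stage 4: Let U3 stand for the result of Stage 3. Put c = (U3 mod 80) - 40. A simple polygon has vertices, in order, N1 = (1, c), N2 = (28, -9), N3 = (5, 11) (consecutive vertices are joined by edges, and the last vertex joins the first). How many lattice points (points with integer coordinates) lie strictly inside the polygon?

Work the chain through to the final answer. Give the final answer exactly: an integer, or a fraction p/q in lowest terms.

Stage 1: T(2) = -2*(-37) - 1*(-2) = 76; iterating: T(2)=76, T(3)=-115, T(4)=154, T(5)=-193, T(6)=232, T(7)=-271, T(8)=310, T(9)=-349, T(10)=388, T(11)=-427, T(12)=466, T(13)=-505, T(14)=544, T(15)=-583, T(16)=622, T(17)=-661; answer -661
Stage 2: U1 = -661; r = 6; total draws C(8,4) = 70; favorable C(6,4) = 15; P = 3/14; answer 3/14
Stage 3: U2 = 3/14; threaded value p + q = 17; w = -29; f(3) = -2*(38) + 2*(-32) - 1*(-29) = -111; iterating: f(3)=-111, f(4)=330, f(5)=-920, f(6)=2611, f(7)=-7392, f(8)=20926, f(9)=-59247, f(10)=167738, f(11)=-474896, f(12)=1344515, f(13)=-3806560, f(14)=10777046, f(15)=-30511727; answer -30511727
Stage 4: U3 = -30511727; c = -7; cross terms: (1*-9 - 28*-7)=187, (28*11 - 5*-9)=353, (5*-7 - 1*11)=-46; twice the area = |494| = 494; area = 247; boundary points = 1 + 1 + 2 = 4; strictly interior points = area - boundary/2 + 1 = 246; answer 246

246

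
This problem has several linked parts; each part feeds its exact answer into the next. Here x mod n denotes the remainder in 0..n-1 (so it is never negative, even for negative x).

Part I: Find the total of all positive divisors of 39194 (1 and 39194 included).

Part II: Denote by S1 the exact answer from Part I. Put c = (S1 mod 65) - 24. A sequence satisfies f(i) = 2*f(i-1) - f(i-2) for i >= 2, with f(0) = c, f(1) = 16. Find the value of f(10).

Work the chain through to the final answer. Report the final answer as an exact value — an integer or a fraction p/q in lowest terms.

Part I: 39194 = 2 * 19597; sigma = (1 + 2) * (1 + 19597) = 3 * 19598 = 58794; answer 58794
Part II: S1 = 58794; c = 10; f(2) = 2*(16) - 1*(10) = 22; iterating: f(2)=22, f(3)=28, f(4)=34, f(5)=40, f(6)=46, f(7)=52, f(8)=58, f(9)=64, f(10)=70; answer 70

70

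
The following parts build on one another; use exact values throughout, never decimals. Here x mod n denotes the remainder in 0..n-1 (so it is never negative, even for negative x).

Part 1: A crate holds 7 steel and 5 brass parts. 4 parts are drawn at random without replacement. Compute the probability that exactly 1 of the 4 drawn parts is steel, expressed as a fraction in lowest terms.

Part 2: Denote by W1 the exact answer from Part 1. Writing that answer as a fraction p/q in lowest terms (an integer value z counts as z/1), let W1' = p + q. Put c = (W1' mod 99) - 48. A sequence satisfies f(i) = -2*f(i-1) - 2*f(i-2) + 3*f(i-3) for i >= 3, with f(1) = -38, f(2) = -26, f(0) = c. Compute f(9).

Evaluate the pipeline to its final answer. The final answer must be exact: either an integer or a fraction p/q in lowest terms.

-1334

Part 1: total draws C(12,4) = 495; favorable C(7,1)*C(5,3) = 70; P = 14/99; answer 14/99
Part 2: W1 = 14/99; threaded value p + q = 113; c = -34; f(3) = -2*(-26) - 2*(-38) + 3*(-34) = 26; iterating: f(3)=26, f(4)=-114, f(5)=98, f(6)=110, f(7)=-758, f(8)=1590, f(9)=-1334; answer -1334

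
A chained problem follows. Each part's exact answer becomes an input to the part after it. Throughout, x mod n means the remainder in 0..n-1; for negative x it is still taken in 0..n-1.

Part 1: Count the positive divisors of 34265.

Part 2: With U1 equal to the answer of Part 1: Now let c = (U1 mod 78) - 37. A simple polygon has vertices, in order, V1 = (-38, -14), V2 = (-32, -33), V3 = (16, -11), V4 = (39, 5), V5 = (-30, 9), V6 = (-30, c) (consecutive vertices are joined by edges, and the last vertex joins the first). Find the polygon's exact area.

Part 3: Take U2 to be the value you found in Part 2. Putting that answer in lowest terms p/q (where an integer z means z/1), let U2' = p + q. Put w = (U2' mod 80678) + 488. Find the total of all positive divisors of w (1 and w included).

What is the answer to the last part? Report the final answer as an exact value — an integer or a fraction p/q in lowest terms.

Part 1: 34265 = 5 * 7 * 11 * 89; number of divisors = (1+1) * (1+1) * (1+1) * (1+1) = 16; answer 16
Part 2: U1 = 16; c = -21; cross terms: (-38*-33 - -32*-14)=806, (-32*-11 - 16*-33)=880, (16*5 - 39*-11)=509, (39*9 - -30*5)=501, (-30*-21 - -30*9)=900, (-30*-14 - -38*-21)=-378; twice the area = |3218| = 3218; area = 1609; answer 1609
Part 3: U2 = 1609; threaded value p + q = 1610; w = 2098; 2098 = 2 * 1049; sigma = (1 + 2) * (1 + 1049) = 3 * 1050 = 3150; answer 3150

3150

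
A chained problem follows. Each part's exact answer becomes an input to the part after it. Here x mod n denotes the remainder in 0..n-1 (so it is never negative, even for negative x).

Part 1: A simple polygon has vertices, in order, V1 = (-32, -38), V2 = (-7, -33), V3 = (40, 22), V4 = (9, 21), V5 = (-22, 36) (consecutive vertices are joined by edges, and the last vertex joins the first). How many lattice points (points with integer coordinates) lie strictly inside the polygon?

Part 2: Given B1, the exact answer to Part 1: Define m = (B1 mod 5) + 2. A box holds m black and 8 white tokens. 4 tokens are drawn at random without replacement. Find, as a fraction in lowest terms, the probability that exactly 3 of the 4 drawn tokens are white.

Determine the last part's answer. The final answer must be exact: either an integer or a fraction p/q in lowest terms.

Part 1: cross terms: (-32*-33 - -7*-38)=790, (-7*22 - 40*-33)=1166, (40*21 - 9*22)=642, (9*36 - -22*21)=786, (-22*-38 - -32*36)=1988; twice the area = |5372| = 5372; area = 2686; boundary points = 5 + 1 + 1 + 1 + 2 = 10; strictly interior points = area - boundary/2 + 1 = 2682; answer 2682
Part 2: B1 = 2682; m = 4; total draws C(12,4) = 495; favorable C(8,3)*C(4,1) = 224; P = 224/495; answer 224/495

224/495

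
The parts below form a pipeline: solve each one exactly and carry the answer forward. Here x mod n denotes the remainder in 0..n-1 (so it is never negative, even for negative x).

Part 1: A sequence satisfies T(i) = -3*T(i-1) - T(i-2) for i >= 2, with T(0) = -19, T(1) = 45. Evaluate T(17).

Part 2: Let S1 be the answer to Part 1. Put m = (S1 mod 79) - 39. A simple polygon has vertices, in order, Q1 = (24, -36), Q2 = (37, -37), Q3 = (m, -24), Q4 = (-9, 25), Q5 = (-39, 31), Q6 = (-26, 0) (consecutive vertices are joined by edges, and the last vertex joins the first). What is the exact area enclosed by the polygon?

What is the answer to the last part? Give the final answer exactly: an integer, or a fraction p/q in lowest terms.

Part 1: T(2) = -3*(45) - 1*(-19) = -116; iterating: T(2)=-116, T(3)=303, T(4)=-793, T(5)=2076, T(6)=-5435, T(7)=14229, T(8)=-37252, T(9)=97527, T(10)=-255329, T(11)=668460, T(12)=-1750051, T(13)=4581693, T(14)=-11995028, T(15)=31403391, T(16)=-82215145, T(17)=215242044; answer 215242044
Part 2: S1 = 215242044; m = 27; cross terms: (24*-37 - 37*-36)=444, (37*-24 - 27*-37)=111, (27*25 - -9*-24)=459, (-9*31 - -39*25)=696, (-39*0 - -26*31)=806, (-26*-36 - 24*0)=936; twice the area = |3452| = 3452; area = 1726; answer 1726

1726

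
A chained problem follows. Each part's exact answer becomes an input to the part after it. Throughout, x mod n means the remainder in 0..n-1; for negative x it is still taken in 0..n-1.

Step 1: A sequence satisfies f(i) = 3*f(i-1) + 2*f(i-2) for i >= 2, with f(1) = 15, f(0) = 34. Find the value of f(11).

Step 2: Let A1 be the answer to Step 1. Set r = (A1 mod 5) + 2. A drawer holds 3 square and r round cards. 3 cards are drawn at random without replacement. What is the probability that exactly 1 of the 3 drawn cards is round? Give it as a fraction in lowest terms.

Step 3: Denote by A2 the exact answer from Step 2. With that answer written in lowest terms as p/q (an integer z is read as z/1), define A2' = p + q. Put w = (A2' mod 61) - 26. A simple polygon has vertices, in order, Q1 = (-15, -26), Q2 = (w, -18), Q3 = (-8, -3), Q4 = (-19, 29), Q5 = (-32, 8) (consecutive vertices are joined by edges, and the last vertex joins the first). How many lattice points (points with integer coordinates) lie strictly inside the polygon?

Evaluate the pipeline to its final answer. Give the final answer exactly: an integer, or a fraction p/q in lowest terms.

Step 1: f(2) = 3*(15) + 2*(34) = 113; iterating: f(2)=113, f(3)=369, f(4)=1333, f(5)=4737, f(6)=16877, f(7)=60105, f(8)=214069, f(9)=762417, f(10)=2715389, f(11)=9671001; answer 9671001
Step 2: A1 = 9671001; r = 3; total draws C(6,3) = 20; favorable C(3,1)*C(3,2) = 9; P = 9/20; answer 9/20
Step 3: A2 = 9/20; threaded value p + q = 29; w = 3; cross terms: (-15*-18 - 3*-26)=348, (3*-3 - -8*-18)=-153, (-8*29 - -19*-3)=-289, (-19*8 - -32*29)=776, (-32*-26 - -15*8)=952; twice the area = |1634| = 1634; area = 817; boundary points = 2 + 1 + 1 + 1 + 17 = 22; strictly interior points = area - boundary/2 + 1 = 807; answer 807

807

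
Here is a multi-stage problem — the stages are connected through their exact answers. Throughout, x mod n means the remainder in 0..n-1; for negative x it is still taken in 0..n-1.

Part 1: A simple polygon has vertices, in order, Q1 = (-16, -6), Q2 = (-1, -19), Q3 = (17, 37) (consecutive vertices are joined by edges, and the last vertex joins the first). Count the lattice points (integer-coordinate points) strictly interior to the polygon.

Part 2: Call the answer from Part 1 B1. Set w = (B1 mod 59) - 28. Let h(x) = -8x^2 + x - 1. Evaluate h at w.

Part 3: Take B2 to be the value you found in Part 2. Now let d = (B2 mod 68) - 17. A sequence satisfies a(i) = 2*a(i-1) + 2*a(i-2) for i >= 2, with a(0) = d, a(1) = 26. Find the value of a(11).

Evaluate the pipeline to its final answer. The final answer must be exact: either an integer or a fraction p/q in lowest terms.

622208

Part 1: cross terms: (-16*-19 - -1*-6)=298, (-1*37 - 17*-19)=286, (17*-6 - -16*37)=490; twice the area = |1074| = 1074; area = 537; boundary points = 1 + 2 + 1 = 4; strictly interior points = area - boundary/2 + 1 = 536; answer 536
Part 2: B1 = 536; w = -23; -8*(-23)^2 + 1*(-23)^1 - 1 = (-4232) + (-23) + (-1) = -4256; answer -4256
Part 3: B2 = -4256; d = 11; a(2) = 2*(26) + 2*(11) = 74; iterating: a(2)=74, a(3)=200, a(4)=548, a(5)=1496, a(6)=4088, a(7)=11168, a(8)=30512, a(9)=83360, a(10)=227744, a(11)=622208; answer 622208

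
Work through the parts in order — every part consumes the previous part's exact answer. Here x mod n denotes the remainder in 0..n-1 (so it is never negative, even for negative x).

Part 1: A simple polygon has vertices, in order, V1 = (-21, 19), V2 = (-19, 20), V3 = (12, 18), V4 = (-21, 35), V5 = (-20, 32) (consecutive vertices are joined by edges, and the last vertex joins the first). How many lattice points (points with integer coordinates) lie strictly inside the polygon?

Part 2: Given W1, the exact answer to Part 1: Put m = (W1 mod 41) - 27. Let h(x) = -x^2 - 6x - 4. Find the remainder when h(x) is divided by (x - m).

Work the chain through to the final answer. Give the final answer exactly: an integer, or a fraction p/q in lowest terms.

Part 1: cross terms: (-21*20 - -19*19)=-59, (-19*18 - 12*20)=-582, (12*35 - -21*18)=798, (-21*32 - -20*35)=28, (-20*19 - -21*32)=292; twice the area = |477| = 477; area = 477/2; boundary points = 1 + 1 + 1 + 1 + 1 = 5; strictly interior points = area - boundary/2 + 1 = 237; answer 237
Part 2: W1 = 237; m = 5; remainder = value at the root: -1*(5)^2 - 6*(5)^1 - 4 = (-25) + (-30) + (-4) = -59; answer -59

-59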